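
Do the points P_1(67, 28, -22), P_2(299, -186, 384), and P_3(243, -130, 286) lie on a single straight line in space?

P_1P_2 = (232, -214, 406), P_1P_3 = (176, -158, 308).
Comparing components 2 and 3: (-214)(308) − (406)(-158) = -1764 ≠ 0, so P_1P_2 and P_1P_3 are not parallel and the points are not collinear.

No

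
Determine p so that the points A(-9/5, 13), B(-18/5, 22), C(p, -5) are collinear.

The three points are collinear iff det[AB; AC] = 0.
This determinant is linear in p: (-9)p + (81/5) = 0, so p = 9/5.

9/5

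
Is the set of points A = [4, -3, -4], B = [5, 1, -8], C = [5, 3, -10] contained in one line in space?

No

AB = (1, 4, -4), AC = (1, 6, -6).
AB × AC = (0, 2, 2).
The cross product is nonzero, so the points do not lie on one line.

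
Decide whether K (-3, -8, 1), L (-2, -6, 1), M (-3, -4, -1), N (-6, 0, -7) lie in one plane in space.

The four points are coplanar iff the 3×3 determinant with rows KL, KM, KN is zero.
Rows: (1, 2, 0), (0, 4, -2), (-3, 8, -8).
Expanding along the first row: (1)(-16) − (2)(-6) + (0)(12) = -4.
Nonzero ⇒ not coplanar.

No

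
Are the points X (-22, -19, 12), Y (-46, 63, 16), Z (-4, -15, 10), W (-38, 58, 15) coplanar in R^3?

With X as base: XY = (-24, 82, 4), XZ = (18, 4, -2), XW = (-16, 77, 3).
XZ × XW = (166, -22, 1450).
XY · (XZ × XW) = 12.
Since 12 ≠ 0, the four points are not coplanar.

No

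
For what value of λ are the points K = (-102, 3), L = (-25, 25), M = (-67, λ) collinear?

13

The three points are collinear iff det[KL; KM] = 0.
This determinant is linear in λ: (77)λ + (-1001) = 0, so λ = 13.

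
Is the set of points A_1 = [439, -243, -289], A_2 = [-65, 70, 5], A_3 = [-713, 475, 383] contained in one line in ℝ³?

No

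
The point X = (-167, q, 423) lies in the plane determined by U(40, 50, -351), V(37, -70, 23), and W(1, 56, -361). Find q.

-184

The plane through U, V, W has equation −1044x − 14616y − 4698z = 876438.
Substituting X: (-14616)q + (-1812906) = 876438, so q = -184.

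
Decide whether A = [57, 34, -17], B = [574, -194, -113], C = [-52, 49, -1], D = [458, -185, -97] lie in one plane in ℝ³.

The four points are coplanar iff the 3×3 determinant with rows AB, AC, AD is zero.
Rows: (517, -228, -96), (-109, 15, 16), (401, -219, -80).
Expanding along the first row: (517)(2304) − (-228)(2304) + (-96)(17856) = 2304.
Nonzero ⇒ not coplanar.

No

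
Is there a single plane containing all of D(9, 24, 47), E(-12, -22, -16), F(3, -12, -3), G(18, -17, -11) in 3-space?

The four points are coplanar iff the 3×3 determinant with rows DE, DF, DG is zero.
Rows: (-21, -46, -63), (-6, -36, -50), (9, -41, -58).
Expanding along the first row: (-21)(38) − (-46)(798) + (-63)(570) = 0.
Zero determinant ⇒ coplanar.

Yes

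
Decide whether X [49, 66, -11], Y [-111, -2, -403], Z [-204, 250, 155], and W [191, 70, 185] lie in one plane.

Yes

A normal to the plane through X, Y, Z is n = XY × XZ = (60840, 125736, -46644).
The plane has equation n·P = 11792820. For W: n·W = 11792820.
Equal, so W lies in the plane and all four are coplanar.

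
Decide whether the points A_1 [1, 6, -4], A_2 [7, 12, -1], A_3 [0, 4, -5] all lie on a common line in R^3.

A_1A_2 = (6, 6, 3), A_1A_3 = (-1, -2, -1).
Comparing components 3 and 1: (3)(-1) − (6)(-1) = 3 ≠ 0, so A_1A_2 and A_1A_3 are not parallel and the points are not collinear.

No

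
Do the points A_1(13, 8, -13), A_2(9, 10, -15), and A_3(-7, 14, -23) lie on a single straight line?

A_1A_2 = (-4, 2, -2), A_1A_3 = (-20, 6, -10).
Comparing components 2 and 3: (2)(-10) − (-2)(6) = -8 ≠ 0, so A_1A_2 and A_1A_3 are not parallel and the points are not collinear.

No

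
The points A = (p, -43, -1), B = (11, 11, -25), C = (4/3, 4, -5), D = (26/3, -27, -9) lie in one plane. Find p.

7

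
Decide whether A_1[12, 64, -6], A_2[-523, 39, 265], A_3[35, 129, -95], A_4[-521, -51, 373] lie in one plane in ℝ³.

A normal to the plane through A_1, A_2, A_3 is n = A_1A_2 × A_1A_3 = (-15390, -41382, -34200).
The plane has equation n·P = -2627928. For A_4: n·A_4 = -2627928.
Equal, so A_4 lies in the plane and all four are coplanar.

Yes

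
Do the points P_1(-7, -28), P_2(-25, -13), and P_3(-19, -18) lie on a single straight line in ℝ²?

P_1P_2 = (-18, 15), P_1P_3 = (-12, 10).
Checking proportionality: P_1P_3 = 2/3·P_1P_2, so the vectors are parallel and the points are collinear.

Yes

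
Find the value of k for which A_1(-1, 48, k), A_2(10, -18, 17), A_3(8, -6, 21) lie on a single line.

39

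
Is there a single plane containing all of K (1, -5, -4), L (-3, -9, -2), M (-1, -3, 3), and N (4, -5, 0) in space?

No

The four points are coplanar iff the 3×3 determinant with rows KL, KM, KN is zero.
Rows: (-4, -4, 2), (-2, 2, 7), (3, 0, 4).
Expanding along the first row: (-4)(8) − (-4)(-29) + (2)(-6) = -160.
Nonzero ⇒ not coplanar.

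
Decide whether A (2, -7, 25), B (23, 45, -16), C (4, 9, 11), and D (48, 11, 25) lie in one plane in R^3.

No

A normal to the plane through A, B, C is n = AB × AC = (-72, 212, 232).
The plane has equation n·P = 4172. For D: n·D = 4676.
4676 ≠ 4172, so D is off the plane.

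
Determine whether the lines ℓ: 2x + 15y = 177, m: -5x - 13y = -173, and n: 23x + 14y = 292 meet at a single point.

Yes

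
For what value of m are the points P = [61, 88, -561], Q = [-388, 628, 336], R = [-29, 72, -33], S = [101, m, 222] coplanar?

The points are coplanar iff PQ · (PR × PS) = 0.
Expanding, this is linear in m: (156342)m + (41899656) = 0.
So m = -268.

-268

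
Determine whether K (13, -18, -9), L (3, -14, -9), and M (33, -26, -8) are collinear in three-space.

No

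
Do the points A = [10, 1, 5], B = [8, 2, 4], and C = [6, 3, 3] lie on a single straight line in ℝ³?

Yes

AB = (-2, 1, -1), AC = (-4, 2, -2).
AB × AC = (0, 0, 0).
The cross product vanishes, so the three points are collinear.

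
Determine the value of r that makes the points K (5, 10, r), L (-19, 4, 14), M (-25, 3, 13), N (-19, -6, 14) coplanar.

Coplanarity ⇔ det[KL; KM; KN] = 0.
Expanding, this is linear in r: (-60)r + (1080) = 0.
So r = 18.

18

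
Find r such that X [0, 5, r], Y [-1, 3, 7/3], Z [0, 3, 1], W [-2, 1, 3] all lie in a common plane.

Coplanarity ⇔ det[XY; XZ; XW] = 0.
Expanding, this is linear in r: (2)r + (-10/3) = 0.
So r = 5/3.

5/3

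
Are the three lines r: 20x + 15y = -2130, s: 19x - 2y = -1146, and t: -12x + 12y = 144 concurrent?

Yes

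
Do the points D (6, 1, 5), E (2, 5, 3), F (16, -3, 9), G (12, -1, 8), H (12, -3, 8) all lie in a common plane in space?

The plane through D, E, F has normal n = DE × DF = (8, -4, -24) and equation n·P = -76.
Checking the remaining points: n·G = -92, n·H = -84.
Since n·G = -92 ≠ -76, G is off the plane and the points are not all coplanar.

No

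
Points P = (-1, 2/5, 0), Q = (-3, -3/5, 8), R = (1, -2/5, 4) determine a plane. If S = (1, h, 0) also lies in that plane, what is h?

Coplanarity requires PQ · (PR × PS) = 0.
PQ = (-2, -1, 8), PR = (2, -4/5, 4); the triple product is linear in h with coefficient 24 and constant term -24/5.
Setting it to zero: h = 1/5.

1/5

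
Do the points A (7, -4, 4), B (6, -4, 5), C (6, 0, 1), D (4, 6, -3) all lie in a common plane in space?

With A as base: AB = (-1, 0, 1), AC = (-1, 4, -3), AD = (-3, 10, -7).
AC × AD = (2, 2, 2).
AB · (AC × AD) = 0.
The scalar triple product vanishes, so the four points are coplanar.

Yes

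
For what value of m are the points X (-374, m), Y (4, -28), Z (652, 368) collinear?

-259

Collinearity: (X − Y) must be parallel to (Z − Y) = (648, 396).
Cross-multiplying the components: (m − (-28))·(648) = (-378)·(396).
Solving gives m = -259.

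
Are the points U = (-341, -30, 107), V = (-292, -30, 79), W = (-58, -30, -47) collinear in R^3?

UV = (49, 0, -28), UW = (283, 0, -154).
UV × UW = (0, -378, 0).
The cross product is nonzero, so the points do not lie on one line.

No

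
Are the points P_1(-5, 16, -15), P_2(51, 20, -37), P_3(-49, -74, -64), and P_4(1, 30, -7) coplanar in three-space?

Yes

A normal to the plane through P_1, P_2, P_3 is n = P_1P_2 × P_1P_3 = (-2176, 3712, -4864).
The plane has equation n·P = 143232. For P_4: n·P_4 = 143232.
Equal, so P_4 lies in the plane and all four are coplanar.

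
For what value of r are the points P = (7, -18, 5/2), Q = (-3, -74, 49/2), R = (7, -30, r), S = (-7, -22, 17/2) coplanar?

13/2

The points are coplanar iff PQ · (PR × PS) = 0.
Expanding, this is linear in r: (744)r + (-4836) = 0.
So r = 13/2.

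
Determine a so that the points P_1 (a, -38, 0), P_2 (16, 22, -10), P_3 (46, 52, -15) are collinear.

-44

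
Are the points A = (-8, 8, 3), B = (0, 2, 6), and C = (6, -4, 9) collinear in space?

AB = (8, -6, 3), AC = (14, -12, 6).
AB × AC = (0, -6, -12).
The cross product is nonzero, so the points do not lie on one line.

No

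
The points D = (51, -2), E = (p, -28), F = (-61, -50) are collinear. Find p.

Collinearity: (E − D) must be parallel to (F − D) = (-112, -48).
Cross-multiplying the components: (p − 51)·(-48) = (-26)·(-112).
Solving gives p = -29/3.

-29/3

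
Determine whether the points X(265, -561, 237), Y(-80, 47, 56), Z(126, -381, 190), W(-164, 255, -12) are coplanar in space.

Yes

With X as base: XY = (-345, 608, -181), XZ = (-139, 180, -47), XW = (-429, 816, -249).
XZ × XW = (-6468, -14448, -36204).
XY · (XZ × XW) = 0.
The scalar triple product vanishes, so the four points are coplanar.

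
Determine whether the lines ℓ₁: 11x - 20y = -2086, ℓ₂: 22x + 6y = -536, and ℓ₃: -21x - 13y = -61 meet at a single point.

Intersecting ℓ₁ and ℓ₂: solving the 2×2 system gives (x, y) = (-11618/253, 1818/23).
Substitute into ℓ₃: (-21)(-11618/253) + (-13)(1818/23) = -15996/253.
But ℓ₃ requires -61 ≠ -15996/253, so the three lines have no common point.

No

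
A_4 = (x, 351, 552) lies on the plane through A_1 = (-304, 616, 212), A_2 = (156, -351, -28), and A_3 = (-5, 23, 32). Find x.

-387

Coplanarity requires A_1A_2 · (A_1A_3 × A_1A_4) = 0.
A_1A_2 = (460, -967, -240), A_1A_3 = (299, -593, -180); the triple product is linear in x with coefficient 31740 and constant term 12283380.
Setting it to zero: x = -387.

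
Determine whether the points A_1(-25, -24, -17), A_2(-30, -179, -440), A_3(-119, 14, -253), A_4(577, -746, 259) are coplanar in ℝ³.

A normal to the plane through A_1, A_2, A_3 is n = A_1A_2 × A_1A_3 = (52654, 38582, -14760).
The plane has equation n·P = -1991398. For A_4: n·A_4 = -2223654.
-2223654 ≠ -1991398, so A_4 is off the plane.

No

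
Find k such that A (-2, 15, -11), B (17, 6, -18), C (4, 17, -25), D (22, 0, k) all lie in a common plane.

Normal to plane ABC: n = (140, 224, 92); plane equation n·P = 2068.
Requiring n·D = 2068: (92)k + (3080) = 2068.
So k = -11.

-11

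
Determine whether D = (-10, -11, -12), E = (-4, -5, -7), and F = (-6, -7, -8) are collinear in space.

No

DE = (6, 6, 5), DF = (4, 4, 4).
Comparing components 2 and 3: (6)(4) − (5)(4) = 4 ≠ 0, so DE and DF are not parallel and the points are not collinear.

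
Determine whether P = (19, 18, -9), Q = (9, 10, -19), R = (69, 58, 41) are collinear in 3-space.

Yes

PQ = (-10, -8, -10), PR = (50, 40, 50).
Each component of PR is -5 times the corresponding component of PQ, so PR = -5·PQ and the points are collinear.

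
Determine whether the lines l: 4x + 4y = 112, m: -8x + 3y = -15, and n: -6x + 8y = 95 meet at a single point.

Lines aᵢx + bᵢy = cᵢ with pairwise distinct directions are concurrent exactly when det[aᵢ bᵢ cᵢ] = 0.
Here the determinant is -132.
Nonzero, so no common point exists.

No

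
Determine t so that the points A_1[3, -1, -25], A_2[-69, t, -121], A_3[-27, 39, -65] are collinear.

Direction A_1A_3 = (-30, 40, -40). From the x-coordinate of A_2, the parameter along the line is τ = (-69 − 3)/(-30) = 12/5.
Then t = (-1) + 12/5·(40) = 95.

95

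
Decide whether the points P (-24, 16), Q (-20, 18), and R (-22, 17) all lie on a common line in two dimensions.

Yes

PQ = (4, 2), PR = (2, 1).
det[PQ; PR] = (4)(1) − (2)(2) = 0.
The determinant is zero, so the points are collinear.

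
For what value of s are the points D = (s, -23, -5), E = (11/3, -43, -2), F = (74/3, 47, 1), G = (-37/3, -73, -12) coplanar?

Coplanarity ⇔ det[DE; DF; DG] = 0.
Expanding, this is linear in s: (810)s + (-3780) = 0.
So s = 14/3.

14/3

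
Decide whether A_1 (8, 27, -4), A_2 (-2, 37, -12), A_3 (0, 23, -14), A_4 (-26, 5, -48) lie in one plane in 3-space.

With A_1 as base: A_1A_2 = (-10, 10, -8), A_1A_3 = (-8, -4, -10), A_1A_4 = (-34, -22, -44).
A_1A_3 × A_1A_4 = (-44, -12, 40).
A_1A_2 · (A_1A_3 × A_1A_4) = 0.
The scalar triple product vanishes, so the four points are coplanar.

Yes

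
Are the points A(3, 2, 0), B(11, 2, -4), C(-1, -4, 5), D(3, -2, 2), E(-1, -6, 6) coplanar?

The plane through A, B, C has normal n = AB × AC = (-24, -24, -48) and equation n·P = -120.
Checking the remaining points: n·D = -120, n·E = -120.
All equal -120, so all 5 points lie in one plane.

Yes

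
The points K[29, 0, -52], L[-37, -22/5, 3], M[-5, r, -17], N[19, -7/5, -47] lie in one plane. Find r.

-4/5

Normal to plane KLN: n = (55, -220, 242/5); plane equation n·P = -4609/5.
Requiring n·M = -4609/5: (-220)r + (-5489/5) = -4609/5.
So r = -4/5.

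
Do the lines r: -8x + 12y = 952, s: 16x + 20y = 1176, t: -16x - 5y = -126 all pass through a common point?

Lines aᵢx + bᵢy = cᵢ with pairwise distinct directions are concurrent exactly when det[aᵢ bᵢ cᵢ] = 0.
Here the determinant is 0.
It vanishes, so the lines are concurrent at (-14, 70).

Yes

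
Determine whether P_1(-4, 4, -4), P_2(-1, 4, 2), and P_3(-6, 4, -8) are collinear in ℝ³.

Yes

P_1P_2 = (3, 0, 6), P_1P_3 = (-2, 0, -4).
Each component of P_1P_3 is -2/3 times the corresponding component of P_1P_2, so P_1P_3 = -2/3·P_1P_2 and the points are collinear.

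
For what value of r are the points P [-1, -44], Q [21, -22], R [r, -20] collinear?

23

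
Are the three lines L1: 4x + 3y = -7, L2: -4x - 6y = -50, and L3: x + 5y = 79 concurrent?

The three lines meet at one point iff the augmented coefficient matrix [aᵢ bᵢ cᵢ] has rank < 3, i.e. its determinant vanishes.
Here the determinant is 0.
It vanishes, so the lines are concurrent at (-16, 19).

Yes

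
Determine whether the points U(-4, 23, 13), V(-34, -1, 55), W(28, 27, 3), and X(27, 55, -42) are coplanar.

Yes

With U as base: UV = (-30, -24, 42), UW = (32, 4, -10), UX = (31, 32, -55).
UW × UX = (100, 1450, 900).
UV · (UW × UX) = 0.
The scalar triple product vanishes, so the four points are coplanar.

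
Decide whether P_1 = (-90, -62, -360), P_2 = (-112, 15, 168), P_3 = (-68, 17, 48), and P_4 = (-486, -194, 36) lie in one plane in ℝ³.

Yes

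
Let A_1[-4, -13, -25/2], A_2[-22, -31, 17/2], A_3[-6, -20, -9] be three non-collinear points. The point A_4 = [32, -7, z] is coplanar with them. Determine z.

-95/2

The plane through A_1, A_2, A_3 has equation 84x + 21y + 90z = -1734.
Substituting A_4: (90)z + (2541) = -1734, so z = -95/2.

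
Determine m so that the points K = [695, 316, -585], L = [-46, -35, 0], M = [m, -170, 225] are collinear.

-331

Direction KL = (-741, -351, 585). From the y-coordinate of M, the parameter along the line is τ = (-170 − 316)/(-351) = 18/13.
Then m = 695 + 18/13·(-741) = -331.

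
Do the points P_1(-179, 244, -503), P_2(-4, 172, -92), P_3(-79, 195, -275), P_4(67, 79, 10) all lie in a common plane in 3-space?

With P_1 as base: P_1P_2 = (175, -72, 411), P_1P_3 = (100, -49, 228), P_1P_4 = (246, -165, 513).
P_1P_3 × P_1P_4 = (12483, 4788, -4446).
P_1P_2 · (P_1P_3 × P_1P_4) = 12483.
Since 12483 ≠ 0, the four points are not coplanar.

No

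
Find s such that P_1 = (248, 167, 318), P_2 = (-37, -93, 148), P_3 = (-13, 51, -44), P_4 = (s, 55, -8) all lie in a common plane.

Normal to plane P_1P_2P_3: n = (74400, -58800, -34800); plane equation n·P = -2434800.
Requiring n·P_4 = -2434800: (74400)s + (-2955600) = -2434800.
So s = 7.

7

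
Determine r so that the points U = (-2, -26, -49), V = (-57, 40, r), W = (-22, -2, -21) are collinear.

Collinearity requires UV × UW = 0; each component is linear in r.
The x-component gives (-24)r + (672) = 0, so r = 28.
The remaining components then also vanish.

28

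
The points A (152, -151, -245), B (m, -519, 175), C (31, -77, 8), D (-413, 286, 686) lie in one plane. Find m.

Coplanarity ⇔ det[AB; AC; AD] = 0.
Expanding, this is linear in m: (-41667)m + (12833436) = 0.
So m = 308.

308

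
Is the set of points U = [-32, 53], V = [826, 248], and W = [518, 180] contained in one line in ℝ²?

No

UV = (858, 195), UW = (550, 127).
det[UV; UW] = (858)(127) − (195)(550) = 1716.
The determinant is nonzero, so they are not collinear.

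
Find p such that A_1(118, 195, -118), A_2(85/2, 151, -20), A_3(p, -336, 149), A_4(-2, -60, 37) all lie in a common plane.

Normal to plane A_1A_2A_4: n = (18170, -115/2, 27945/2); plane equation n·P = 968185/2.
Requiring n·A_3 = 968185/2: (18170)p + (4202445/2) = 968185/2.
So p = -89.

-89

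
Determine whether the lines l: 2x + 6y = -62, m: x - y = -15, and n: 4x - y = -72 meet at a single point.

Yes

Lines aᵢx + bᵢy = cᵢ with pairwise distinct directions are concurrent exactly when det[aᵢ bᵢ cᵢ] = 0.
Here the determinant is 0.
It vanishes, so the lines are concurrent at (-19, -4).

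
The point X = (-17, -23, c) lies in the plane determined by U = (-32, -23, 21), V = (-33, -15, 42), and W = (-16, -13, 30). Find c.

Coplanarity requires UV · (UW × UX) = 0.
UV = (-1, 8, 21), UW = (16, 10, 9); the triple product is linear in c with coefficient -138 and constant term 828.
Setting it to zero: c = 6.

6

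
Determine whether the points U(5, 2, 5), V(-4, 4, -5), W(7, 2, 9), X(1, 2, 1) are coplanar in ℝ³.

The four points are coplanar iff the 3×3 determinant with rows UV, UW, UX is zero.
Rows: (-9, 2, -10), (2, 0, 4), (-4, 0, -4).
Expanding along the first row: (-9)(0) − (2)(8) + (-10)(0) = -16.
Nonzero ⇒ not coplanar.

No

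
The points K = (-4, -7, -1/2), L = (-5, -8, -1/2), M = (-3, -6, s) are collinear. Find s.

-1/2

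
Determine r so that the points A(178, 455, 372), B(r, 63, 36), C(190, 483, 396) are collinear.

Collinearity requires AB × AC = 0; each component is linear in r.
The y-component gives (-24)r + (240) = 0, so r = 10.
The remaining components then also vanish.

10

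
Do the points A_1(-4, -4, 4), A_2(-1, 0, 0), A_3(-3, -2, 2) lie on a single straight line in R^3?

A_1A_2 = (3, 4, -4), A_1A_3 = (1, 2, -2).
Comparing components 3 and 1: (-4)(1) − (3)(-2) = 2 ≠ 0, so A_1A_2 and A_1A_3 are not parallel and the points are not collinear.

No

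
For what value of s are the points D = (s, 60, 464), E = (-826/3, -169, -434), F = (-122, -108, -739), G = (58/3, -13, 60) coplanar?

144

The points are coplanar iff DE · (DF × DG) = 0.
Expanding, this is linear in s: (-77714)s + (11190816) = 0.
So s = 144.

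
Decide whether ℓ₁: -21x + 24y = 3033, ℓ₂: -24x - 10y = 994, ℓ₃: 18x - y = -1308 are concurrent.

Intersecting ℓ₁ and ℓ₂: solving the 2×2 system gives (x, y) = (-9031/131, 8653/131).
Substitute into ℓ₃: (18)(-9031/131) + (-1)(8653/131) = -171211/131.
But ℓ₃ requires -1308 ≠ -171211/131, so the three lines have no common point.

No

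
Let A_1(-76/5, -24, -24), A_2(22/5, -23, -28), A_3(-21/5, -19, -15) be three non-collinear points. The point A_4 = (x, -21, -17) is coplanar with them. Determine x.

-67/5

A normal to the plane is n = A_1A_2 × A_1A_3 = (29, -1102/5, 87).
A_4 lies in the plane iff n · A_1A_4 = 0.
This gives (29)x + (1943/5) = 0, so x = -67/5.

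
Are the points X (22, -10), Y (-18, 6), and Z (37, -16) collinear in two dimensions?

XY = (-40, 16), XZ = (15, -6).
Checking proportionality: XZ = -3/8·XY, so the vectors are parallel and the points are collinear.

Yes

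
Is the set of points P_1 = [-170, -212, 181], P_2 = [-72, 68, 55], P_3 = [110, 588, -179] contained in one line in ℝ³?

Yes

P_1P_2 = (98, 280, -126), P_1P_3 = (280, 800, -360).
Each component of P_1P_3 is 20/7 times the corresponding component of P_1P_2, so P_1P_3 = 20/7·P_1P_2 and the points are collinear.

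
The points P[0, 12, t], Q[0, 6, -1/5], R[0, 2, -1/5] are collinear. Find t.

-1/5

Collinearity requires PQ × PR = 0; each component is linear in t.
The x-component gives (-4)t + (-4/5) = 0, so t = -1/5.
The remaining components then also vanish.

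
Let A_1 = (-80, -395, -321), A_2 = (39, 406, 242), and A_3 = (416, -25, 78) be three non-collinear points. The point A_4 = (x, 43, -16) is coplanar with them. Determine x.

-24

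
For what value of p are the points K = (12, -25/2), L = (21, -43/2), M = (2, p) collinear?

Collinearity: (M − K) must be parallel to (L − K) = (9, -9).
Cross-multiplying the components: (p − (-25/2))·(9) = (-10)·(-9).
Solving gives p = -5/2.

-5/2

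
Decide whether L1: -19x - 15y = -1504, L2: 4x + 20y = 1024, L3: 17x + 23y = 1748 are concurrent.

Yes

Intersecting L1 and L2: solving the 2×2 system gives (x, y) = (46, 42).
Substitute into L3: (17)(46) + (23)(42) = 1748.
This equals 1748, so (46, 42) lies on all three lines and they are concurrent.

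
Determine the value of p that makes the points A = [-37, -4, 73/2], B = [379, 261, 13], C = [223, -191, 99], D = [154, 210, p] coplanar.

11/2

The points are coplanar iff AB · (AC × AD) = 0.
Expanding, this is linear in p: (-146692)p + (806806) = 0.
So p = 11/2.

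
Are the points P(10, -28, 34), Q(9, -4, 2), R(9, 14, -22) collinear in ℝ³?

PQ = (-1, 24, -32), PR = (-1, 42, -56).
Comparing components 3 and 1: (-32)(-1) − (-1)(-56) = -24 ≠ 0, so PQ and PR are not parallel and the points are not collinear.

No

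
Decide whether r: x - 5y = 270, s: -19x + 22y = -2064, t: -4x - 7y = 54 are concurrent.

Intersecting r and s: solving the 2×2 system gives (x, y) = (60, -42).
Substitute into t: (-4)(60) + (-7)(-42) = 54.
This equals 54, so (60, -42) lies on all three lines and they are concurrent.

Yes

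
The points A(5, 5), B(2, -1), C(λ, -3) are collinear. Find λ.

1

The three points are collinear iff det[AB; AC] = 0.
This determinant is linear in λ: (6)λ + (-6) = 0, so λ = 1.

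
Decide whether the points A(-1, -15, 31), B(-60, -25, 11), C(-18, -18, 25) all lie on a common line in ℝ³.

No

AB = (-59, -10, -20), AC = (-17, -3, -6).
AB × AC = (0, -14, 7).
The cross product is nonzero, so the points do not lie on one line.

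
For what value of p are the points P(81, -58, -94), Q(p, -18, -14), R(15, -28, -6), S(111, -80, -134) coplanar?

21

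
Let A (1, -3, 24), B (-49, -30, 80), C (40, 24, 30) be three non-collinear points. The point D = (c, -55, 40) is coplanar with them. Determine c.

-79

The plane through A, B, C has equation −1674x + 2484y − 297z = -16254.
Substituting D: (-1674)c + (-148500) = -16254, so c = -79.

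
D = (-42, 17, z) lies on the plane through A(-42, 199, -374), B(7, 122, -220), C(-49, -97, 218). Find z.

Coplanarity requires AB · (AC × AD) = 0.
AB = (49, -77, 154), AC = (-7, -296, 592); the triple product is linear in z with coefficient -15043 and constant term -150430.
Setting it to zero: z = -10.

-10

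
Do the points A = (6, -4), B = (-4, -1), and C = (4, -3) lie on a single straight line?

No

AB = (-10, 3), AC = (-2, 1).
det[AB; AC] = (-10)(1) − (3)(-2) = -4.
The determinant is nonzero, so they are not collinear.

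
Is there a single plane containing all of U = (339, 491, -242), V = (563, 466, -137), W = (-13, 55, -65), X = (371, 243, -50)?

A normal to the plane through U, V, W is n = UV × UW = (41355, -76608, -106464).
The plane has equation n·P = 2169105. For X: n·X = 2050161.
2050161 ≠ 2169105, so X is off the plane.

No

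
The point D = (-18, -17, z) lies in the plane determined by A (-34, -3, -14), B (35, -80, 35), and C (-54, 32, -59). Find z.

-12

The plane through A, B, C has equation 1750x + 2125y + 875z = -78125.
Substituting D: (875)z + (-67625) = -78125, so z = -12.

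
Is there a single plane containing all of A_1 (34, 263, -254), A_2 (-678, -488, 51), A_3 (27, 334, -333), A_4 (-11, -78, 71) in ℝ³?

A normal to the plane through A_1, A_2, A_3 is n = A_1A_2 × A_1A_3 = (37674, -58383, -55809).
The plane has equation n·P = 101673. For A_4: n·A_4 = 177021.
177021 ≠ 101673, so A_4 is off the plane.

No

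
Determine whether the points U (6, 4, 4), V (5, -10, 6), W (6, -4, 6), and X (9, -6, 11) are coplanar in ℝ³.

A normal to the plane through U, V, W is n = UV × UW = (-12, 2, 8).
The plane has equation n·P = -32. For X: n·X = -32.
Equal, so X lies in the plane and all four are coplanar.

Yes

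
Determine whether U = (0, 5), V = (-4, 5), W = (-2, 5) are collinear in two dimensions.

Yes

UV = (-4, 0), UW = (-2, 0).
Twice the signed area of △UVW is (-4)(0) − (0)(-2) = 0.
The triangle is degenerate (zero area), so the points are collinear.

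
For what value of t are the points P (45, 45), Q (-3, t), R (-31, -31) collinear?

-3

Collinearity: (Q − P) must be parallel to (R − P) = (-76, -76).
Cross-multiplying the components: (t − 45)·(-76) = (-48)·(-76).
Solving gives t = -3.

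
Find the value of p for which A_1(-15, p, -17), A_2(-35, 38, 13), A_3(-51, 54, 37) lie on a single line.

Collinearity requires A_1A_2 × A_1A_3 = 0; each component is linear in p.
The x-component gives (-24)p + (432) = 0, so p = 18.
The remaining components then also vanish.

18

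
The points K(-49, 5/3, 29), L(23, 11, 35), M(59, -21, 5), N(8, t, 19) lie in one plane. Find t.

Coplanarity ⇔ det[KL; KM; KN] = 0.
Expanding, this is linear in t: (2376)t + (17424) = 0.
So t = -22/3.

-22/3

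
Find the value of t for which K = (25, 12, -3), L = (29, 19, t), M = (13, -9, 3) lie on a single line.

Direction KM = (-12, -21, 6). From the x-coordinate of L, the parameter along the line is τ = (29 − 25)/(-12) = -1/3.
Then t = (-3) + (-1/3)·(6) = -5.

-5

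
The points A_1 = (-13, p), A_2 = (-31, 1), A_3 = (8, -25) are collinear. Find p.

-11

The three points are collinear iff det[A_1A_2; A_1A_3] = 0.
This determinant is linear in p: (39)p + (429) = 0, so p = -11.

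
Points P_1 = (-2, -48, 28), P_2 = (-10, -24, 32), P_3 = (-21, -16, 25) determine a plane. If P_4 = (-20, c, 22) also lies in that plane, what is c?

-24

The plane through P_1, P_2, P_3 has equation −200x − 100y + 200z = 10800.
Substituting P_4: (-100)c + (8400) = 10800, so c = -24.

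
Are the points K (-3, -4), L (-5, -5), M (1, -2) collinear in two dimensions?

KL = (-2, -1), KM = (4, 2).
det[KL; KM] = (-2)(2) − (-1)(4) = 0.
The determinant is zero, so the points are collinear.

Yes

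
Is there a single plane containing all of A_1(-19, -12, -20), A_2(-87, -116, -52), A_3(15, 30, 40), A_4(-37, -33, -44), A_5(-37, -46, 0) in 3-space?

The plane through A_1, A_2, A_3 has normal n = A_1A_2 × A_1A_3 = (-4896, 2992, 680) and equation n·P = 43520.
Checking the remaining points: n·A_4 = 52496, n·A_5 = 43520.
Since n·A_4 = 52496 ≠ 43520, A_4 is off the plane and the points are not all coplanar.

No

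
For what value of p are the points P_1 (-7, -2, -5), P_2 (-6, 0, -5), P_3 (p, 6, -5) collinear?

-3

Collinearity requires P_1P_2 × P_1P_3 = 0; each component is linear in p.
The z-component gives (-2)p + (-6) = 0, so p = -3.
The remaining components then also vanish.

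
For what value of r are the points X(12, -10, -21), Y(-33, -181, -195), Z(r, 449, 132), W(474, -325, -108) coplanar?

-600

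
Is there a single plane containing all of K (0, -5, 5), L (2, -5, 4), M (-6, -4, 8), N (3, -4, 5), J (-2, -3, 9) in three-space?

No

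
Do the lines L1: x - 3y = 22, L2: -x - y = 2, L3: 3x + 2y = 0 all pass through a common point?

Yes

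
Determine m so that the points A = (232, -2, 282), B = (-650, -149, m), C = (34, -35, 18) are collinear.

-894

Direction AC = (-198, -33, -264). From the x-coordinate of B, the parameter along the line is τ = (-650 − 232)/(-198) = 49/11.
Then m = 282 + 49/11·(-264) = -894.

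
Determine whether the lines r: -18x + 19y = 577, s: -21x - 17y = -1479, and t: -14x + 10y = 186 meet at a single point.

No

Lines aᵢx + bᵢy = cᵢ with pairwise distinct directions are concurrent exactly when det[aᵢ bᵢ cᵢ] = 0.
Here the determinant is -172.
Nonzero, so no common point exists.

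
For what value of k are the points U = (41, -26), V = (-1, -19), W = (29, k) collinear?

-24

Collinearity: (W − U) must be parallel to (V − U) = (-42, 7).
Cross-multiplying the components: (k − (-26))·(-42) = (-12)·(7).
Solving gives k = -24.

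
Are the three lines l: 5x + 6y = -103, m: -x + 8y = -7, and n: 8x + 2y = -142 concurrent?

Lines aᵢx + bᵢy = cᵢ with pairwise distinct directions are concurrent exactly when det[aᵢ bᵢ cᵢ] = 0.
Here the determinant is 0.
It vanishes, so the lines are concurrent at (-17, -3).

Yes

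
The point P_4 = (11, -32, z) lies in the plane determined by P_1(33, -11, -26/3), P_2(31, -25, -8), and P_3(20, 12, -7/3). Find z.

A normal to the plane is n = P_1P_2 × P_1P_3 = (-104, 4, -228).
P_4 lies in the plane iff n · P_1P_4 = 0.
This gives (-228)z + (228) = 0, so z = 1.

1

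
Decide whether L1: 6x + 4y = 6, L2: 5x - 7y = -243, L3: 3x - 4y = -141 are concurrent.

Lines aᵢx + bᵢy = cᵢ with pairwise distinct directions are concurrent exactly when det[aᵢ bᵢ cᵢ] = 0.
Here the determinant is 0.
It vanishes, so the lines are concurrent at (-15, 24).

Yes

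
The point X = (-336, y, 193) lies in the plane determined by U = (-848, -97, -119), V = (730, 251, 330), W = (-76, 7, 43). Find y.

The plane through U, V, W has equation 9680x + 90992y − 104544z = -4594128.
Substituting X: (90992)y + (-23429472) = -4594128, so y = 207.

207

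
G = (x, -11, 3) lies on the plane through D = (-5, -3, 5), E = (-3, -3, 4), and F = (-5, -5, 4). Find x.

Coplanarity requires DE · (DF × DG) = 0.
DE = (2, 0, -1), DF = (0, -2, -1); the triple product is linear in x with coefficient -2 and constant term -18.
Setting it to zero: x = -9.

-9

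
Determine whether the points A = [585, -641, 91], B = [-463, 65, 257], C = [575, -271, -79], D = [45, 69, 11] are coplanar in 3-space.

A normal to the plane through A, B, C is n = AB × AC = (-181440, -179820, -380700).
The plane has equation n·P = -25521480. For D: n·D = -24760080.
-24760080 ≠ -25521480, so D is off the plane.

No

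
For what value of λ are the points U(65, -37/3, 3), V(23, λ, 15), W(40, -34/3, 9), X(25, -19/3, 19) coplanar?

The points are coplanar iff UV · (UW × UX) = 0.
Expanding, this is linear in λ: (160)λ + (4480/3) = 0.
So λ = -28/3.

-28/3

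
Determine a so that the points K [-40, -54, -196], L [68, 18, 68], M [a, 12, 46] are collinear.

59

Direction KL = (108, 72, 264). From the y-coordinate of M, the parameter along the line is τ = (12 − (-54))/72 = 11/12.
Then a = (-40) + 11/12·(108) = 59.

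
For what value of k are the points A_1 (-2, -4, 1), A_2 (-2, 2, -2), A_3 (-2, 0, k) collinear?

-1

Direction A_1A_2 = (0, 6, -3). From the y-coordinate of A_3, the parameter along the line is τ = (0 − (-4))/6 = 2/3.
Then k = 1 + 2/3·(-3) = -1.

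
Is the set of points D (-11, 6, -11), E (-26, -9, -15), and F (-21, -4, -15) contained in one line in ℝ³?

No

DE = (-15, -15, -4), DF = (-10, -10, -4).
DE × DF = (20, -20, 0).
The cross product is nonzero, so the points do not lie on one line.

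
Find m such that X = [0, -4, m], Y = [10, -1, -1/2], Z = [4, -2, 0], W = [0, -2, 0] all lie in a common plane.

1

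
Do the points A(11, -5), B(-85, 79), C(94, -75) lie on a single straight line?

AB = (-96, 84), AC = (83, -70).
Twice the signed area of △ABC is (-96)(-70) − (84)(83) = -252.
The area is nonzero, so the three points are not collinear.

No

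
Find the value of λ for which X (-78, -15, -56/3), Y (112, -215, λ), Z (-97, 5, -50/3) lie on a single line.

Direction XZ = (-19, 20, 2). From the x-coordinate of Y, the parameter along the line is τ = (112 − (-78))/(-19) = -10.
Then λ = (-56/3) + (-10)·(2) = -116/3.

-116/3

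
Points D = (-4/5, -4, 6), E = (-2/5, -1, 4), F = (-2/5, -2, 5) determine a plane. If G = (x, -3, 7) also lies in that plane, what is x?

The plane through D, E, F has equation 1x − (2/5)y − (2/5)z = -8/5.
Substituting G: (1)x + (-8/5) = -8/5, so x = 0.

0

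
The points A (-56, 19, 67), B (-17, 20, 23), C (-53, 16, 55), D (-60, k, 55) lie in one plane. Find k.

Normal to plane ABC: n = (-144, 336, -120); plane equation n·P = 6408.
Requiring n·D = 6408: (336)k + (2040) = 6408.
So k = 13.

13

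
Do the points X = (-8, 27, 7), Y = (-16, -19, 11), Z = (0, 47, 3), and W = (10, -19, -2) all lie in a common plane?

The four points are coplanar iff the 3×3 determinant with rows XY, XZ, XW is zero.
Rows: (-8, -46, 4), (8, 20, -4), (18, -46, -9).
Expanding along the first row: (-8)(-364) − (-46)(0) + (4)(-728) = 0.
Zero determinant ⇒ coplanar.

Yes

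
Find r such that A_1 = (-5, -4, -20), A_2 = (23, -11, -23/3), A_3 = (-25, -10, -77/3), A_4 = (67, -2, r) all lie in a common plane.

6

Normal to plane A_1A_2A_3: n = (341/3, -88, -308); plane equation n·P = 17831/3.
Requiring n·A_4 = 17831/3: (-308)r + (23375/3) = 17831/3.
So r = 6.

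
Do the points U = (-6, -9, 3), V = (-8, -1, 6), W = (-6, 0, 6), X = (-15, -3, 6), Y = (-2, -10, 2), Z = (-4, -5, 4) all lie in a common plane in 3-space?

No

The plane through U, V, W has normal n = UV × UW = (-3, 6, -18) and equation n·P = -90.
Checking the remaining points: n·X = -81, n·Y = -90, n·Z = -90.
Since n·X = -81 ≠ -90, X is off the plane and the points are not all coplanar.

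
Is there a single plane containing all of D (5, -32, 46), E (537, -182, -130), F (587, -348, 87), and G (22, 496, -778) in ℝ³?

A normal to the plane through D, E, F is n = DE × DF = (-61766, -124244, -80812).
The plane has equation n·P = -50374. For G: n·G = -112140.
-112140 ≠ -50374, so G is off the plane.

No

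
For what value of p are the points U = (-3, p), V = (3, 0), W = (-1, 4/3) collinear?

2

Collinearity: (U − V) must be parallel to (W − V) = (-4, 4/3).
Cross-multiplying the components: (p − 0)·(-4) = (-6)·(4/3).
Solving gives p = 2.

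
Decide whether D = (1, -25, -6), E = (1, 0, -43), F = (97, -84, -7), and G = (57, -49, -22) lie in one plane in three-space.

The four points are coplanar iff the 3×3 determinant with rows DE, DF, DG is zero.
Rows: (0, 25, -37), (96, -59, -1), (56, -24, -16).
Expanding along the first row: (0)(920) − (25)(-1480) + (-37)(1000) = 0.
Zero determinant ⇒ coplanar.

Yes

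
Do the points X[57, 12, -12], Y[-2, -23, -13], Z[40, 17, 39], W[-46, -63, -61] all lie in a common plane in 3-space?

Yes

With X as base: XY = (-59, -35, -1), XZ = (-17, 5, 51), XW = (-103, -75, -49).
XZ × XW = (3580, -6086, 1790).
XY · (XZ × XW) = 0.
The scalar triple product vanishes, so the four points are coplanar.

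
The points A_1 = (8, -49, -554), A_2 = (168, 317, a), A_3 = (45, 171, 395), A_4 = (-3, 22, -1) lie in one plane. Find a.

-34

Coplanarity ⇔ det[A_1A_2; A_1A_3; A_1A_4] = 0.
Expanding, this is linear in a: (5047)a + (171598) = 0.
So a = -34.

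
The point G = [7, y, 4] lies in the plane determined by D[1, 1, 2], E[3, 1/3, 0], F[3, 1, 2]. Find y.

A normal to the plane is n = DE × DF = (0, -4, 4/3).
G lies in the plane iff n · DG = 0.
This gives (-4)y + (20/3) = 0, so y = 5/3.

5/3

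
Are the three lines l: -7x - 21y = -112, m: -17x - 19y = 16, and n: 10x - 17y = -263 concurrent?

Intersecting l and m: solving the 2×2 system gives (x, y) = (-11, 9).
Substitute into n: (10)(-11) + (-17)(9) = -263.
This equals -263, so (-11, 9) lies on all three lines and they are concurrent.

Yes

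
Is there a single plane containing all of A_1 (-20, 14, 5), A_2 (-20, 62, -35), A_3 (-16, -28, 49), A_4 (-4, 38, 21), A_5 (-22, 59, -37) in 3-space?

The plane through A_1, A_2, A_3 has normal n = A_1A_2 × A_1A_3 = (432, -160, -192) and equation n·P = -11840.
Checking the remaining points: n·A_4 = -11840, n·A_5 = -11840.
All equal -11840, so all 5 points lie in one plane.

Yes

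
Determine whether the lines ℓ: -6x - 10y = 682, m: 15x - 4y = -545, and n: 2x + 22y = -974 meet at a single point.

The three lines meet at one point iff the augmented coefficient matrix [aᵢ bᵢ cᵢ] has rank < 3, i.e. its determinant vanishes.
Here the determinant is 0.
It vanishes, so the lines are concurrent at (-47, -40).

Yes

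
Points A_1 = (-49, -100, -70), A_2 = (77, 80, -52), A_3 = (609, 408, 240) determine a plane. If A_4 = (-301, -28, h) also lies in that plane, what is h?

-322

The plane through A_1, A_2, A_3 has equation 46656x − 27216y − 54432z = 4245696.
Substituting A_4: (-54432)h + (-13281408) = 4245696, so h = -322.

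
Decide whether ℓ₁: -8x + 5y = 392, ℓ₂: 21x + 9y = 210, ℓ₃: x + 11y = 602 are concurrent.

Intersecting ℓ₁ and ℓ₂: solving the 2×2 system gives (x, y) = (-14, 56).
Substitute into ℓ₃: (1)(-14) + (11)(56) = 602.
This equals 602, so (-14, 56) lies on all three lines and they are concurrent.

Yes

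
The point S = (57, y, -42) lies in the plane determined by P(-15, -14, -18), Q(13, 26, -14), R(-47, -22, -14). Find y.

-62

Coplanarity requires PQ · (PR × PS) = 0.
PQ = (28, 40, 4), PR = (-32, -8, 4); the triple product is linear in y with coefficient -240 and constant term -14880.
Setting it to zero: y = -62.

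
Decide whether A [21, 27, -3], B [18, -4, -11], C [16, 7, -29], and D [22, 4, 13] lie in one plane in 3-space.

Yes

With A as base: AB = (-3, -31, -8), AC = (-5, -20, -26), AD = (1, -23, 16).
AC × AD = (-918, 54, 135).
AB · (AC × AD) = 0.
The scalar triple product vanishes, so the four points are coplanar.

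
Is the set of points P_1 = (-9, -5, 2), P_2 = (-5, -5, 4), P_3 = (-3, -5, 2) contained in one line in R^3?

No

P_1P_2 = (4, 0, 2), P_1P_3 = (6, 0, 0).
P_1P_2 × P_1P_3 = (0, 12, 0).
The cross product is nonzero, so the points do not lie on one line.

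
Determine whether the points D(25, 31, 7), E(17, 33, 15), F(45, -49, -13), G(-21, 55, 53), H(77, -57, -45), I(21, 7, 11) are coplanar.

The plane through D, E, F has normal n = DE × DF = (600, 0, 600) and equation n·P = 19200.
Checking the remaining points: n·G = 19200, n·H = 19200, n·I = 19200.
All equal 19200, so all 6 points lie in one plane.

Yes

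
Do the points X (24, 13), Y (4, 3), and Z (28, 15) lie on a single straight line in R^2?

Yes

XY = (-20, -10), XZ = (4, 2).
det[XY; XZ] = (-20)(2) − (-10)(4) = 0.
The determinant is zero, so the points are collinear.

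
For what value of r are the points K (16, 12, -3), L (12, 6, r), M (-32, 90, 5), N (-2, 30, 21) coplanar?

21

Normal to plane KMN: n = (1728, 1008, 540); plane equation n·P = 38124.
Requiring n·L = 38124: (540)r + (26784) = 38124.
So r = 21.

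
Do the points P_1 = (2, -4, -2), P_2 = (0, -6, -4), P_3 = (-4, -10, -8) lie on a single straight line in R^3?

P_1P_2 = (-2, -2, -2), P_1P_3 = (-6, -6, -6).
Each component of P_1P_3 is 3 times the corresponding component of P_1P_2, so P_1P_3 = 3·P_1P_2 and the points are collinear.

Yes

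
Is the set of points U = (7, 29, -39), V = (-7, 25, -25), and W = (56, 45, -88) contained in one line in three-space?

No

UV = (-14, -4, 14), UW = (49, 16, -49).
Comparing components 2 and 3: (-4)(-49) − (14)(16) = -28 ≠ 0, so UV and UW are not parallel and the points are not collinear.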